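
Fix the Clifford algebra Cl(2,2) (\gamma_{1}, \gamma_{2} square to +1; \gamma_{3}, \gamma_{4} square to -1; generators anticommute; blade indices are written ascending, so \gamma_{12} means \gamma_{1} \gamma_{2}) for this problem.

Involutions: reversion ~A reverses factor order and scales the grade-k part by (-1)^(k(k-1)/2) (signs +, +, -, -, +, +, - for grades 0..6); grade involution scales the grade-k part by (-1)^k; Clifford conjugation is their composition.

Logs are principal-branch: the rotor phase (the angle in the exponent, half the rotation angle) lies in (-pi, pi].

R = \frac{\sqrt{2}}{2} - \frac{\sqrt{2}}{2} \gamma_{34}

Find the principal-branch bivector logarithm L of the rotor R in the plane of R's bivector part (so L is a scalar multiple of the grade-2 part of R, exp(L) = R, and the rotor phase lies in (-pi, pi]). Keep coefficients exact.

The scalar part of R is \frac{\sqrt{2}}{2}, so the principal-branch rotor phase is pinned; divide the bivector part by its sine to get the unit plane — L is the phase times that plane.
Concretely: cos(phase) = \frac{\sqrt{2}}{2} gives phase = ±\frac{\pi}{4}, and since phase/sin(phase) is even the sign is immaterial: L = (phase/sin(phase)) * <R>_2 = (\frac{\sqrt{2} \pi}{4}) * <R>_2.
Answer: - \frac{\pi}{4} \gamma_{34}


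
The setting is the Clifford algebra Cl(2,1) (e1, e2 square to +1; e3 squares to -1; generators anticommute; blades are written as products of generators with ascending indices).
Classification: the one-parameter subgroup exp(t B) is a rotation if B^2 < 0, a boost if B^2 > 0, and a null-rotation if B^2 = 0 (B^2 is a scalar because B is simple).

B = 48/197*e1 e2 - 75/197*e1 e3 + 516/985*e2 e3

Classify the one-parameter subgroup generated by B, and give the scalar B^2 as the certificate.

B^2 term by term: the squares give (48/197)^2*(e1 e2)^2 + (-75/197)^2*(e1 e3)^2 + (516/985)^2*(e2 e3)^2 = 2304/38809*(-1) + 5625/38809*(+1) + 266256/970225*(+1) = 9/25 (each basis 2-blade squares to minus the product of its generators' squares); cross terms between blades sharing an index anticommute and cancel. So B^2 = 9/25.
Answer: boost, certificate B^2 = 9/25. The class reads off the invariant scalar 9/25 directly.


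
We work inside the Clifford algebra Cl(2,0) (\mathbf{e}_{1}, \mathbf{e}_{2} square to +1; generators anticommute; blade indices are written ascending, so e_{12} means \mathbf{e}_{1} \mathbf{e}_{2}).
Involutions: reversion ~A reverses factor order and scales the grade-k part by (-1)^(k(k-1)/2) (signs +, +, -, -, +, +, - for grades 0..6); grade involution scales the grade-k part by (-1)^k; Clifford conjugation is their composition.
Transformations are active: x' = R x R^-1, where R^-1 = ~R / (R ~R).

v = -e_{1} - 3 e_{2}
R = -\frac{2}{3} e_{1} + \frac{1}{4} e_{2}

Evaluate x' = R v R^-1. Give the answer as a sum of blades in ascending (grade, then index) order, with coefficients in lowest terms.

~R = -\frac{2}{3} e_{1} + \frac{1}{4} e_{2}, and R ~R = \frac{73}{144}, so R^-1 = ~R / (\frac{73}{144}).
R v = -\frac{1}{12} + \frac{9}{4} e_{12}
Answer: \frac{89}{73} e_{1} + \frac{213}{73} e_{2}


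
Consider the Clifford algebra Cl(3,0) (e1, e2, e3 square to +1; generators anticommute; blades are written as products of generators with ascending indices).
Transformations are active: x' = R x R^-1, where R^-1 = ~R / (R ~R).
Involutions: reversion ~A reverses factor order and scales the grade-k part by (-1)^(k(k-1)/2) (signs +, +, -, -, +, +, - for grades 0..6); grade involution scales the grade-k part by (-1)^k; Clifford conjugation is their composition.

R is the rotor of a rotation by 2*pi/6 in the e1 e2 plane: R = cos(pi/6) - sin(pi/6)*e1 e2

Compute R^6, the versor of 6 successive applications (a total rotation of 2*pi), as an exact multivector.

Half-angle bookkeeping: 6 applications in e1 e2 add up to rotor phase 6*pi/6 = pi, so R^6 = cos(pi) - sin(pi)*e1 e2.
cos(pi) = -1 and sin(pi) = 0, so R^6 = -1. The total rotation 2*pi is 1 full turn, so every vector returns to itself, yet the rotor is -1, on the OTHER sheet of the double cover (an odd number of 2*pi turns).
Answer: -1


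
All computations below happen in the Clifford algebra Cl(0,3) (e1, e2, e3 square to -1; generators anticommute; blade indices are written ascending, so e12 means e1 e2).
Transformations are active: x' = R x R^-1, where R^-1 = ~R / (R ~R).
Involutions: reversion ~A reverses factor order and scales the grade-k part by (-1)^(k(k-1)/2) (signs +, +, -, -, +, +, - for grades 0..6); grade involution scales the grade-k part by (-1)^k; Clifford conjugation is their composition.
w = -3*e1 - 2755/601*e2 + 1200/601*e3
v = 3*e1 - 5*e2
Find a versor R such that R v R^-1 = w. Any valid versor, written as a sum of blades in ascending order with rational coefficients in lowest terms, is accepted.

Why this works: both vectors square to -34, so q(v) = q(w) and R = v + w = -5760/601*e2 + 1200/601*e3 carries v to w — its own direction survives, the complement (v - w)/2 flips.
Answer: -5760/601*e2 + 1200/601*e3


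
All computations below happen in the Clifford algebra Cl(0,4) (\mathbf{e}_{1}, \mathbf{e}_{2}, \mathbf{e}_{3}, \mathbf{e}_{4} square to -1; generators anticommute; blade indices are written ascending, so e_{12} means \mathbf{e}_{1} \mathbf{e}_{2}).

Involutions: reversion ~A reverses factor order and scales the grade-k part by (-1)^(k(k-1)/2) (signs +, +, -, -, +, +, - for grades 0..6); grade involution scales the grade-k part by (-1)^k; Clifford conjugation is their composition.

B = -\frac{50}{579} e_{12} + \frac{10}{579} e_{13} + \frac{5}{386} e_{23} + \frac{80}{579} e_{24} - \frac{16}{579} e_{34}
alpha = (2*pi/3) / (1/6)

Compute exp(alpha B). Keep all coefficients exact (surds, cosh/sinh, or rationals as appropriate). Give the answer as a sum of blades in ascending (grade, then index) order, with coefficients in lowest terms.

B^2 term by term: the squares give (-\frac{50}{579})^2*(e_{12})^2 + (\frac{10}{579})^2*(e_{13})^2 + (\frac{5}{386})^2*(e_{23})^2 + (\frac{80}{579})^2*(e_{24})^2 + (-\frac{16}{579})^2*(e_{34})^2 = \frac{2500}{335241}*(-1) + \frac{100}{335241}*(-1) + \frac{25}{148996}*(-1) + \frac{6400}{335241}*(-1) + \frac{256}{335241}*(-1) = -\frac{1}{36} (each basis 2-blade squares to minus the product of its generators' squares); cross terms between blades sharing an index anticommute and cancel; the commuting (index-disjoint) pairs give grade-4 terms 2*c*c'*(blade product), which cancel blade by blade — e_{1234}: \frac{1600}{335241} - \frac{1600}{335241} = 0 — confirming B is simple. So B^2 = -\frac{1}{36}.
B^2 = -\frac{1}{36} — a negative square means the series sums to a rotation: l = \frac{1}{6}, alpha*l = \frac{2 \pi}{3}, so exp(alpha B) = cos(\frac{2 \pi}{3}) + (sin(\frac{2 \pi}{3})/(\frac{1}{6}))*B = - \frac{1}{2} + (3 \sqrt{3})*B.
Answer: - \frac{1}{2} - \frac{50 \sqrt{3}}{193} e_{12} + \frac{10 \sqrt{3}}{193} e_{13} + \frac{15 \sqrt{3}}{386} e_{23} + \frac{80 \sqrt{3}}{193} e_{24} - \frac{16 \sqrt{3}}{193} e_{34}


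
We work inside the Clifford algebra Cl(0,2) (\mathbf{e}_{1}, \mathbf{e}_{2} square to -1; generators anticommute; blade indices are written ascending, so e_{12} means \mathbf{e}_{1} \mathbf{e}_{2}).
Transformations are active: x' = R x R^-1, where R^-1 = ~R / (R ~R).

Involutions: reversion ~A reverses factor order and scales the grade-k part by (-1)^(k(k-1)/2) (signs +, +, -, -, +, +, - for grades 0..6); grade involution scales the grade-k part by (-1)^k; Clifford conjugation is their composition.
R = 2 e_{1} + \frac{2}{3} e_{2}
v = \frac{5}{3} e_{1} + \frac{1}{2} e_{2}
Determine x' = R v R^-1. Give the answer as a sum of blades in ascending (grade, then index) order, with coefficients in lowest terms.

~R = 2 e_{1} + \frac{2}{3} e_{2}, and R ~R = -\frac{40}{9}, so R^-1 = ~R / (-\frac{40}{9}).
R v = -\frac{11}{3} - \frac{1}{9} e_{12}
Answer: \frac{49}{30} e_{1} + \frac{3}{5} e_{2}


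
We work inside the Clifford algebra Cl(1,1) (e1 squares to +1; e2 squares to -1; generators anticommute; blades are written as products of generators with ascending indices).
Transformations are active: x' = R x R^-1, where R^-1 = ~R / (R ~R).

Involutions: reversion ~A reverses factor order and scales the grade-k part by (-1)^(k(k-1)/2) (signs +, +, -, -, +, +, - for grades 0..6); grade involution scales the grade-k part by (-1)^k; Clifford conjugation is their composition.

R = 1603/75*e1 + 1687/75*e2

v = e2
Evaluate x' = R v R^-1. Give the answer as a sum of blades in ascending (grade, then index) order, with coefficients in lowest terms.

~R = 1603/75*e1 + 1687/75*e2, and R ~R = -18424/375, so R^-1 = ~R / (-18424/375).
R v = -1687/75 + 1603/75*e1 e2
Answer: 55189/2820*e1 + 55261/2820*e2


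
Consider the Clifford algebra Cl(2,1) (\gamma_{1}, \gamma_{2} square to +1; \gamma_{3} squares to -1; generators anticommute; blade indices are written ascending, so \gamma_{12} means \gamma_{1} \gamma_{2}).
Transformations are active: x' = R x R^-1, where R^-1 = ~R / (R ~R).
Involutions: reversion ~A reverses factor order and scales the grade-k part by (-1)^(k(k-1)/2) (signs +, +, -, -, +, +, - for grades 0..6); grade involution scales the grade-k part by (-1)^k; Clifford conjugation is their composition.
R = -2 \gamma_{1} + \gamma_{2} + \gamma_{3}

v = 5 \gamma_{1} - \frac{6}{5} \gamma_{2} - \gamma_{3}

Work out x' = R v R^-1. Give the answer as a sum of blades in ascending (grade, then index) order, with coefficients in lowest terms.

~R = -2 \gamma_{1} + \gamma_{2} + \gamma_{3}, and R ~R = 4, so R^-1 = ~R / (4).
R v = -\frac{51}{5} - \frac{13}{5} \gamma_{12} - 3 \gamma_{13} + \frac{1}{5} \gamma_{23}
Answer: \frac{26}{5} \gamma_{1} - \frac{39}{10} \gamma_{2} - \frac{41}{10} \gamma_{3}


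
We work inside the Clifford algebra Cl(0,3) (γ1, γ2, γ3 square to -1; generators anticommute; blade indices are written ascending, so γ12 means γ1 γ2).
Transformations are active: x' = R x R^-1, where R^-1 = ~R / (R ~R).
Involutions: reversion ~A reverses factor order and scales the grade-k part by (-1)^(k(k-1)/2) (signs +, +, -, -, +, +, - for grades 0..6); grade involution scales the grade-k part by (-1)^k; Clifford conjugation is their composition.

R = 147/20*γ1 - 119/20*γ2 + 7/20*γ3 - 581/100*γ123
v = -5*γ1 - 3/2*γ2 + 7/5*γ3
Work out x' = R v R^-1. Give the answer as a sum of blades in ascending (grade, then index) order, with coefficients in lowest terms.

~R = 147/20*γ1 - 119/20*γ2 + 7/20*γ3 + 581/100*γ123, and R ~R = -308259/2500, so R^-1 = ~R / (-308259/2500).
R v = 5467/200 - 32641/1000*γ12 + 4151/200*γ13 - 7371/200*γ23
Answer: -3632/2097*γ1 + 4576/2097*γ2 - 97117/20970*γ3


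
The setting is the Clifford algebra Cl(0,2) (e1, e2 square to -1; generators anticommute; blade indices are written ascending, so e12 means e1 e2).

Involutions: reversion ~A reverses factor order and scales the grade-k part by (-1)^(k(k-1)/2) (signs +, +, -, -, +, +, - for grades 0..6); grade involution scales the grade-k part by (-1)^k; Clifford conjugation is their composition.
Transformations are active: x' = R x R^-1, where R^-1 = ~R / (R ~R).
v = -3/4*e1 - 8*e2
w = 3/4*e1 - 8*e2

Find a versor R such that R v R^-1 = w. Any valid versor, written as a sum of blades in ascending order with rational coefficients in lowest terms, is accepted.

Sketch: the shared square -1033/16 makes R = v + w = -16*e2 the natural versor; its sandwich fixes that direction, negates (v - w)/2, and sends v to w.
Answer: -16*e2


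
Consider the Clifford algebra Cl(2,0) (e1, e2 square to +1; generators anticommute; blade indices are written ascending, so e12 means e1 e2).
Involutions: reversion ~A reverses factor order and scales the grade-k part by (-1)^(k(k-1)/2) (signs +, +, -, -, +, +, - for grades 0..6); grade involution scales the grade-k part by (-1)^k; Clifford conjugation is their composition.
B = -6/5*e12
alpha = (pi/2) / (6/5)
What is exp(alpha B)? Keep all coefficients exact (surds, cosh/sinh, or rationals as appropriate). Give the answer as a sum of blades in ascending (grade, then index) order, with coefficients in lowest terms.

B^2 = (-6/5)^2*(e12)^2 = 36/25*(-1) = -36/25 (a basis 2-blade squares to minus the product of its generators' squares).
B^2 = -36/25 — the negative square puts this in the circular regime; l = 6/5, alpha*l = pi/2, so exp(alpha B) = cos(pi/2) + (sin(pi/2)/(6/5))*B = 0 + (5/6)*B.
Answer: -e12


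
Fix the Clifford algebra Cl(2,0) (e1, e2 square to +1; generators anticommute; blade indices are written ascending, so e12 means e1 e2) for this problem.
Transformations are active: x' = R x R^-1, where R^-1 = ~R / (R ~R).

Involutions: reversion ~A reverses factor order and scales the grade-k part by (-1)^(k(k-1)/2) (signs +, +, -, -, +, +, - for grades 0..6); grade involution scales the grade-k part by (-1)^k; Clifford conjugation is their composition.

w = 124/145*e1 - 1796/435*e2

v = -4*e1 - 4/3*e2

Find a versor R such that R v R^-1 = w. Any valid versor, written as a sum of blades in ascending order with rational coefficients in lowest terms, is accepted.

A norm check does it: q(v) = q(w) = 160/9, hence R = v + w = -456/145*e1 - 792/145*e2 realises the map — parallel part kept, (v - w)/2 negated, v carried to w.
Answer: -456/145*e1 - 792/145*e2


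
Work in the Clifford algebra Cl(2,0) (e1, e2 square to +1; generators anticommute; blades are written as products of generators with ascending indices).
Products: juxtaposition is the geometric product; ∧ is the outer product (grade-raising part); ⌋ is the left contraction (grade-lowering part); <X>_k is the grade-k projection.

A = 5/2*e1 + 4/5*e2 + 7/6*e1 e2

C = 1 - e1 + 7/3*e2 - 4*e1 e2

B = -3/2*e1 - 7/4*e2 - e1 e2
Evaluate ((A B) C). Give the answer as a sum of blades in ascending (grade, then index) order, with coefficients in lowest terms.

step 1: -239/60 - 149/120*e1 - 3/4*e2 - 127/40*e1 e2
step 2: -2063/120 - 23/3*e1 - 2971/360*e2 + 82/9*e1 e2
Answer: -2063/120 - 23/3*e1 - 2971/360*e2 + 82/9*e1 e2


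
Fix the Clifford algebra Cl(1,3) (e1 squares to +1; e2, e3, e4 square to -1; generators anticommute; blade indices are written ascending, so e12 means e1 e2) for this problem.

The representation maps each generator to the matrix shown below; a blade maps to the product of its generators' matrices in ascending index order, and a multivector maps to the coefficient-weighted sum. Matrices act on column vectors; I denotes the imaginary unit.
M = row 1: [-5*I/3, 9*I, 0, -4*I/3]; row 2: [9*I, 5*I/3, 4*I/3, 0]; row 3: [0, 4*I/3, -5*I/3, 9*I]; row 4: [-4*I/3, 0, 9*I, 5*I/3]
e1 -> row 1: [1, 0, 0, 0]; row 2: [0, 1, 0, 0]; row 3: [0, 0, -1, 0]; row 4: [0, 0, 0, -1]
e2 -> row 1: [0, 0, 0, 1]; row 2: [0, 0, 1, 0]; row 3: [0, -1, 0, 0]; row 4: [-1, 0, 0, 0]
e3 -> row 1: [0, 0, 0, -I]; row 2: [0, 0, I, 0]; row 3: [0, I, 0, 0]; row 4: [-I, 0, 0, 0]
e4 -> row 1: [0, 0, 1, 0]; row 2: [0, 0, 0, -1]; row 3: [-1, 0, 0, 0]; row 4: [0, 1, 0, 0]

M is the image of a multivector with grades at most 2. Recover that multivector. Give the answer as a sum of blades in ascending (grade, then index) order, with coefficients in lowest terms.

Method: the blade images are trace-orthogonal — tr(rho(e_A) rho(e_B)^-1) = 4 if A = B and 0 otherwise — and rho(e_A)^-1 = (e_A)^2 * rho(e_A) with (e_A)^2 = +1 or -1, so the coefficient of e_A in the preimage is (e_A)^2 * tr(M rho(e_A))/4.
Nonzero projections over blades of grade <= 2: e3: (e3)^2 = -1, tr(M rho(e3)) = -16/3, coefficient 4/3; e23: (e23)^2 = -1, tr(M rho(e23)) = -20/3, coefficient 5/3; e34: (e34)^2 = -1, tr(M rho(e34)) = 36, coefficient -9. Every other blade of grade <= 2 projects to 0.
Answer: 4/3*e3 + 5/3*e23 - 9*e34


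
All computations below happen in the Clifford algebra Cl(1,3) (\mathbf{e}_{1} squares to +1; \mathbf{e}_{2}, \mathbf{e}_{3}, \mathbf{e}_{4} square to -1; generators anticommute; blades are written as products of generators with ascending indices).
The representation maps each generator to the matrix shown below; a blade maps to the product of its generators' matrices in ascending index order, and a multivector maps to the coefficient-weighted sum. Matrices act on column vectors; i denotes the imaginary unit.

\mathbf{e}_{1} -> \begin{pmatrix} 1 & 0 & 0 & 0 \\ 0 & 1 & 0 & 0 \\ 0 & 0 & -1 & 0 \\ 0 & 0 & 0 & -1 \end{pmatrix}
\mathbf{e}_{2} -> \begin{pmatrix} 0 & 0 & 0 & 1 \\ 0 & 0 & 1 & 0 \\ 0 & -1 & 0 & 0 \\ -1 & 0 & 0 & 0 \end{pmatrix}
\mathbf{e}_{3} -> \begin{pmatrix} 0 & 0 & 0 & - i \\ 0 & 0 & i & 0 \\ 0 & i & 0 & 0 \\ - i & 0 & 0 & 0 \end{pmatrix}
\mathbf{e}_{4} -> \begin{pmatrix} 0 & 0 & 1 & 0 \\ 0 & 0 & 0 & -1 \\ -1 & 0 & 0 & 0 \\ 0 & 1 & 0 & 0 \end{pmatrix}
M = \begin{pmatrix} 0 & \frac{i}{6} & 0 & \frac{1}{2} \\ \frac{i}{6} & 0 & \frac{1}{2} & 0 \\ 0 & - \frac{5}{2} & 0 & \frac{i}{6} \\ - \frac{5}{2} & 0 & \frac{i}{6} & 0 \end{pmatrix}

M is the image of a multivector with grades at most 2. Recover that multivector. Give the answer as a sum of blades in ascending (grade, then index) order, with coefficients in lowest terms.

Method: the blade images are trace-orthogonal — tr(rho(e_A) rho(e_B)^-1) = 4 if A = B and 0 otherwise — and rho(e_A)^-1 = (e_A)^2 * rho(e_A) with (e_A)^2 = +1 or -1, so the coefficient of e_A in the preimage is (e_A)^2 * tr(M rho(e_A))/4.
Nonzero projections over blades of grade <= 2: e_{2}: (e_{2})^2 = -1, tr(M rho(e_{2})) = -6, coefficient \frac{3}{2}; e_{1} e_{2}: (e_{1} e_{2})^2 = +1, tr(M rho(e_{1} e_{2})) = -4, coefficient -1; e_{3} e_{4}: (e_{3} e_{4})^2 = -1, tr(M rho(e_{3} e_{4})) = \frac{2}{3}, coefficient -\frac{1}{6}. Every other blade of grade <= 2 projects to 0.
Answer: \frac{3}{2} e_{2} - e_{1} e_{2} - \frac{1}{6} e_{3} e_{4}


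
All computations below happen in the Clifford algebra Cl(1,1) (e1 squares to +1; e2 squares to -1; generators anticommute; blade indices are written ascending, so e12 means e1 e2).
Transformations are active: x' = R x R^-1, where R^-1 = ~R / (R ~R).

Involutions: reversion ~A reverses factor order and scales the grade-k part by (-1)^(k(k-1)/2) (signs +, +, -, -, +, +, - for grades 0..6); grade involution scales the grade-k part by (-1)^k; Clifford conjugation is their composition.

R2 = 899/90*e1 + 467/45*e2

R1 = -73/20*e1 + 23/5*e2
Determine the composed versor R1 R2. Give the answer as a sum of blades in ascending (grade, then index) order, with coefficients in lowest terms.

Distribute over the terms of R1 (each basis-blade product reordered to ascending indices, repeated generators contracted through their squares):
(-73/20*e1) R2 = -65627/1800 - 34091/900*e12
(23/5*e2) R2 = -10741/225 - 20677/450*e12
Summing the partial products and collecting blades:
Answer: -30311/360 - 15089/180*e12


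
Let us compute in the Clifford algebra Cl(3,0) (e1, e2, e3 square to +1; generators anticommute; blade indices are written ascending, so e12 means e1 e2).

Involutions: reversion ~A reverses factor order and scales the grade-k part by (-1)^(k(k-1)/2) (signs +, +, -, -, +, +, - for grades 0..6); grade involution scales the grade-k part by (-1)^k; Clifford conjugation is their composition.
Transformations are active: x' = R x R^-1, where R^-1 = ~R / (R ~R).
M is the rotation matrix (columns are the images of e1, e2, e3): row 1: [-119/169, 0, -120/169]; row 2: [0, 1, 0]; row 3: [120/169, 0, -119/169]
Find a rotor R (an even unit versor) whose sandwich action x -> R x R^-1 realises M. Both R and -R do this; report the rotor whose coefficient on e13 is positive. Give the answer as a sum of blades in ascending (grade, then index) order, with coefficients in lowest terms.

Method: write R = a + b12*e12 + b13*e13 + b23*e23 with a^2 + b12^2 + b13^2 + b23^2 = 1 (so R^-1 = ~R). Expanding the columns R e_j ~R gives tr M = 4a^2 - 1 and, from the antisymmetric part, M21 - M12 = -4a*b12, M13 - M31 = 4a*b13, M32 - M23 = -4a*b23.
Here tr M = -69/169, so a^2 = (1 + tr M)/4 = 25/169 and a = ±5/13. Taking a = 5/13: M21 - M12 = 0, M13 - M31 = -240/169, M32 - M23 = 0, giving b12 = 0, b13 = -12/13, b23 = 0, i.e. R = 5/13 - 12/13*e13.
Its e13 coefficient is negative, so report the other preimage -R.
Answer: -5/13 + 12/13*e13. Uniqueness: Spin(3) -> SO(3) maps R and -R to the same rotation of trace -69/169; fixing the sign of the e13 coefficient removes the ambiguity.


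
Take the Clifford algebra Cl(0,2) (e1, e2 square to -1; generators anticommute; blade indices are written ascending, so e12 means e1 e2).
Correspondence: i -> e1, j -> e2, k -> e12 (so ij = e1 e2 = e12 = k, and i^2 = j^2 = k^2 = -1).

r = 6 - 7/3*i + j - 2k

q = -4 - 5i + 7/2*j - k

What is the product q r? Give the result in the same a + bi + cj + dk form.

In blades: q = -4 - 5*e1 + 7/2*e2 - e12, r = 6 - 7/3*e1 + e2 - 2*e12.
Distribute q over r term by term (generator squares from the signature, products reordered to ascending indices): (-4)*r = -24 + 28/3*e1 - 4*e2 + 8*e12; (-5*e1)*r = -35/3 - 30*e1 - 10*e2 - 5*e12; (7/2*e2)*r = -7/2 - 7*e1 + 21*e2 + 49/6*e12; (-e12)*r = -2 + e1 + 7/3*e2 - 6*e12.
Sum: -247/6 - 80/3*e1 + 28/3*e2 + 31/6*e12; translating back through the correspondence:
Answer: -247/6 - 80/3*i + 28/3*j + 31/6*k


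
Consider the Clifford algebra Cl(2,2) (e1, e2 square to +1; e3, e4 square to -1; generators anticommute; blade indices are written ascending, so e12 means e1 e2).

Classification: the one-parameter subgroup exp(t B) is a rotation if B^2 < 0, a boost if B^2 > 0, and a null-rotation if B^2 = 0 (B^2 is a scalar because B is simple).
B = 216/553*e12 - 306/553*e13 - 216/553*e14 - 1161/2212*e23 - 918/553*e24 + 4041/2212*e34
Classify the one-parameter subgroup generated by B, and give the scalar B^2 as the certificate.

B^2 term by term: the squares give (216/553)^2*(e12)^2 + (-306/553)^2*(e13)^2 + (-216/553)^2*(e14)^2 + (-1161/2212)^2*(e23)^2 + (-918/553)^2*(e24)^2 + (4041/2212)^2*(e34)^2 = 46656/305809*(-1) + 93636/305809*(+1) + 46656/305809*(+1) + 1347921/4892944*(+1) + 842724/305809*(+1) + 16329681/4892944*(-1) = 0 (each basis 2-blade squares to minus the product of its generators' squares); cross terms between blades sharing an index anticommute and cancel; the commuting (index-disjoint) pairs give grade-4 terms 2*c*c'*(blade product), which cancel blade by blade — e1234: 436428/305809 - 561816/305809 + 125388/305809 = 0 — confirming B is simple. So B^2 = 0.
Answer: null-rotation, certificate B^2 = 0. The scalar 0 is the complete invariant here: its sign names the subgroup type.


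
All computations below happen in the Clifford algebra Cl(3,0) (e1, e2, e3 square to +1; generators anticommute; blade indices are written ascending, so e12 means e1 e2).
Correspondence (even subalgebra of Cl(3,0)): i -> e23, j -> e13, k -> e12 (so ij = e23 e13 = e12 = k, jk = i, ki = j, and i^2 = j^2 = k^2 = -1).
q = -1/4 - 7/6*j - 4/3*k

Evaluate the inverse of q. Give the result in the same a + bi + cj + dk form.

In blades: q = -1/4 - 4/3*e12 - 7/6*e13.
With qbar = -1/4 + 4/3*e12 + 7/6*e13 (scalar fixed, mapped units negated), q qbar = 461/144 (the sum of squared coefficients), so q^-1 = qbar / (461/144) = -36/461 + 192/461*e12 + 168/461*e13; translating back:
Answer: -36/461 + 168/461*j + 192/461*k


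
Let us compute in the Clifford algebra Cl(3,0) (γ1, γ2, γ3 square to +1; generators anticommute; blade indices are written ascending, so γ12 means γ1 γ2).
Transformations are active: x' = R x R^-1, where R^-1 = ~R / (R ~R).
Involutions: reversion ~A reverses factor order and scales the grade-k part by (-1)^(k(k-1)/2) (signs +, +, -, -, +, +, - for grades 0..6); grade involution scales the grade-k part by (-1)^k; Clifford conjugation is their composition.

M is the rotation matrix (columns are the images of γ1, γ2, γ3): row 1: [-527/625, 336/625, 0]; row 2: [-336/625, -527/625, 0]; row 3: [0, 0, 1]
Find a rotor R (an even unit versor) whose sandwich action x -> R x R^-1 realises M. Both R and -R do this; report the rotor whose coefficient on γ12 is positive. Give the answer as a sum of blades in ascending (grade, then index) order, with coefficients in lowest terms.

Method: write R = a + b12*γ12 + b13*γ13 + b23*γ23 with a^2 + b12^2 + b13^2 + b23^2 = 1 (so R^-1 = ~R). Expanding the columns R e_j ~R gives tr M = 4a^2 - 1 and, from the antisymmetric part, M21 - M12 = -4a*b12, M13 - M31 = 4a*b13, M32 - M23 = -4a*b23.
Here tr M = -429/625, so a^2 = (1 + tr M)/4 = 49/625 and a = ±7/25. Taking a = 7/25: M21 - M12 = -672/625, M13 - M31 = 0, M32 - M23 = 0, giving b12 = 24/25, b13 = 0, b23 = 0, i.e. R = 7/25 + 24/25*γ12.
Its γ12 coefficient is already positive.
Answer: 7/25 + 24/25*γ12. Why the constraint matters: R and -R act identically through the sandwich — M has trace -429/625 either way — so only the sign condition on γ12 picks one of the two preimages.


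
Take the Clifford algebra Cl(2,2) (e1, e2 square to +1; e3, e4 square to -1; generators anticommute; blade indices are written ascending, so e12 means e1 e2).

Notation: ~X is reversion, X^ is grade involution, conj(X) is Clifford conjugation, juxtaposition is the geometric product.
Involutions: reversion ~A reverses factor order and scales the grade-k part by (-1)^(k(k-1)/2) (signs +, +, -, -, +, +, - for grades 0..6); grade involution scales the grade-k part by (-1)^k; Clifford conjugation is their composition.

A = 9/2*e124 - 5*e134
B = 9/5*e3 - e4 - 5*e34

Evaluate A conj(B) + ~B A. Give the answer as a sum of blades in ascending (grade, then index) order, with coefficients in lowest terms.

first term: 25*e1 - 9/2*e12 + 5*e13 + 9*e14 + 45/2*e123 + 81/10*e1234
second term: 25*e1 + 9/2*e12 - 5*e13 - 9*e14 - 45/2*e123 + 81/10*e1234
Answer: 50*e1 + 81/5*e1234


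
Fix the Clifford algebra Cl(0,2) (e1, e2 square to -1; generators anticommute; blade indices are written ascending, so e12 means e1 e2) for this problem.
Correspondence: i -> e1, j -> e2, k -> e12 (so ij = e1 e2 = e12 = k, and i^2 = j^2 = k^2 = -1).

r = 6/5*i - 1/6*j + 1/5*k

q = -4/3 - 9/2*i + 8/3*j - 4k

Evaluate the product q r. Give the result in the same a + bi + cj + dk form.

In blades: q = -4/3 - 9/2*e1 + 8/3*e2 - 4*e12, r = 6/5*e1 - 1/6*e2 + 1/5*e12.
Distribute q over r term by term (generator squares from the signature, products reordered to ascending indices): (-4/3)*r = -8/5*e1 + 2/9*e2 - 4/15*e12; (-9/2*e1)*r = 27/5 + 9/10*e2 + 3/4*e12; (8/3*e2)*r = 4/9 + 8/15*e1 - 16/5*e12; (-4*e12)*r = 4/5 - 2/3*e1 - 24/5*e2.
Sum: 299/45 - 26/15*e1 - 331/90*e2 - 163/60*e12; translating back through the correspondence:
Answer: 299/45 - 26/15*i - 331/90*j - 163/60*k


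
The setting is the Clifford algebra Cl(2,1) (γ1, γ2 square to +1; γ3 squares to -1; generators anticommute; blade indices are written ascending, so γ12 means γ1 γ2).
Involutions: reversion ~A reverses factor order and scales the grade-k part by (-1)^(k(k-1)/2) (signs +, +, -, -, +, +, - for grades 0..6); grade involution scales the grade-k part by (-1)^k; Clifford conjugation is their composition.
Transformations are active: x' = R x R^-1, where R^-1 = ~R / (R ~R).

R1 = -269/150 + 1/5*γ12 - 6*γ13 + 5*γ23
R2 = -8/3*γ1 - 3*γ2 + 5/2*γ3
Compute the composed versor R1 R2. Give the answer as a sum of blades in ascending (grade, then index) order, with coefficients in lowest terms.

Distribute over the terms of R2 (each basis-blade product reordered to ascending indices, repeated generators contracted through their squares):
R1 (-8/3*γ1) = 1076/225*γ1 + 8/15*γ2 - 16*γ3 - 40/3*γ123
R1 (-3*γ2) = -3/5*γ1 + 269/50*γ2 + 15*γ3 - 18*γ123
R1 (5/2*γ3) = 15*γ1 - 25/2*γ2 - 269/60*γ3 + 1/2*γ123
Summing the partial products and collecting blades:
Answer: 4316/225*γ1 - 494/75*γ2 - 329/60*γ3 - 185/6*γ123


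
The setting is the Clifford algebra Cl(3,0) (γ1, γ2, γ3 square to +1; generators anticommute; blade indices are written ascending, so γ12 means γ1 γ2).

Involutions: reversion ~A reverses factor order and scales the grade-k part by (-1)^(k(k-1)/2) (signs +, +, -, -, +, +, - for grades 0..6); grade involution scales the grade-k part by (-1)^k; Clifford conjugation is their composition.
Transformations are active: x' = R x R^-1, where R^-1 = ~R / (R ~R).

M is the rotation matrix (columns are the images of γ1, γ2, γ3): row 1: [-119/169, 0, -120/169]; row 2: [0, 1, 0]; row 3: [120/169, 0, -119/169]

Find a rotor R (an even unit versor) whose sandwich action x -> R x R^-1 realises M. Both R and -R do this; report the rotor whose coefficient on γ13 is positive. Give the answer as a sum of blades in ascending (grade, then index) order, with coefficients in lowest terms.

Method: write R = a + b12*γ12 + b13*γ13 + b23*γ23 with a^2 + b12^2 + b13^2 + b23^2 = 1 (so R^-1 = ~R). Expanding the columns R e_j ~R gives tr M = 4a^2 - 1 and, from the antisymmetric part, M21 - M12 = -4a*b12, M13 - M31 = 4a*b13, M32 - M23 = -4a*b23.
Here tr M = -69/169, so a^2 = (1 + tr M)/4 = 25/169 and a = ±5/13. Taking a = 5/13: M21 - M12 = 0, M13 - M31 = -240/169, M32 - M23 = 0, giving b12 = 0, b13 = -12/13, b23 = 0, i.e. R = 5/13 - 12/13*γ13.
Its γ13 coefficient is negative, so report the other preimage -R.
Answer: -5/13 + 12/13*γ13. Why the constraint matters: R and -R act identically through the sandwich — M has trace -69/169 either way — so only the sign condition on γ13 picks one of the two preimages.


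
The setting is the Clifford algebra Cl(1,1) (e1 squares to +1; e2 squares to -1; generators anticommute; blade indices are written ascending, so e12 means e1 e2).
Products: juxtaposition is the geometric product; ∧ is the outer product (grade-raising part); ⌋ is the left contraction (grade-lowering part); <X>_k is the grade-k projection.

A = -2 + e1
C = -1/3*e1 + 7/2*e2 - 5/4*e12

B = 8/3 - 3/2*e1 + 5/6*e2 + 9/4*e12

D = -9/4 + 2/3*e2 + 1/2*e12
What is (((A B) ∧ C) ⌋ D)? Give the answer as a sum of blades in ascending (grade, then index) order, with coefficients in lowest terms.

step 1: -41/6 + 17/3*e1 + 7/12*e2 - 11/3*e12
step 2: 41/18*e1 - 287/12*e2 + 2057/72*e12
step 3: 1451/48 - 287/24*e1 + 41/36*e2
Answer: 1451/48 - 287/24*e1 + 41/36*e2


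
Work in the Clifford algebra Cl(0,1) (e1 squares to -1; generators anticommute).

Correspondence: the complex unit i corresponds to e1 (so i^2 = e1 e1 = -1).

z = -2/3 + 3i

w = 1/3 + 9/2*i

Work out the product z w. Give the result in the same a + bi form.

In blades: z = -2/3 + 3*e1, w = 1/3 + 9/2*e1.
Distribute z over w term by term (generator squares from the signature, products reordered to ascending indices): (-2/3)*w = -2/9 - 3*e1; (3*e1)*w = -27/2 + e1.
Sum: -247/18 - 2*e1; translating back through the correspondence:
Answer: -247/18 - 2i


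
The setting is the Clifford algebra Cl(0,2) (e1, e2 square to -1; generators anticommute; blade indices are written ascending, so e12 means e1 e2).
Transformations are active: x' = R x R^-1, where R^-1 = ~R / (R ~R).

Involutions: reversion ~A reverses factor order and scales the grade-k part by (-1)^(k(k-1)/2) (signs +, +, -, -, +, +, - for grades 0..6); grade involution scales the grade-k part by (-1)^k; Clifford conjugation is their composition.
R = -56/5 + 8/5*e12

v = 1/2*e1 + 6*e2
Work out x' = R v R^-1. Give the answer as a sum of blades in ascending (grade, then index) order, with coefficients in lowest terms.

~R = -56/5 - 8/5*e12, and R ~R = 128, so R^-1 = ~R / (128).
R v = -76/5*e1 - 332/5*e2
Answer: 54/25*e1 + 281/50*e2


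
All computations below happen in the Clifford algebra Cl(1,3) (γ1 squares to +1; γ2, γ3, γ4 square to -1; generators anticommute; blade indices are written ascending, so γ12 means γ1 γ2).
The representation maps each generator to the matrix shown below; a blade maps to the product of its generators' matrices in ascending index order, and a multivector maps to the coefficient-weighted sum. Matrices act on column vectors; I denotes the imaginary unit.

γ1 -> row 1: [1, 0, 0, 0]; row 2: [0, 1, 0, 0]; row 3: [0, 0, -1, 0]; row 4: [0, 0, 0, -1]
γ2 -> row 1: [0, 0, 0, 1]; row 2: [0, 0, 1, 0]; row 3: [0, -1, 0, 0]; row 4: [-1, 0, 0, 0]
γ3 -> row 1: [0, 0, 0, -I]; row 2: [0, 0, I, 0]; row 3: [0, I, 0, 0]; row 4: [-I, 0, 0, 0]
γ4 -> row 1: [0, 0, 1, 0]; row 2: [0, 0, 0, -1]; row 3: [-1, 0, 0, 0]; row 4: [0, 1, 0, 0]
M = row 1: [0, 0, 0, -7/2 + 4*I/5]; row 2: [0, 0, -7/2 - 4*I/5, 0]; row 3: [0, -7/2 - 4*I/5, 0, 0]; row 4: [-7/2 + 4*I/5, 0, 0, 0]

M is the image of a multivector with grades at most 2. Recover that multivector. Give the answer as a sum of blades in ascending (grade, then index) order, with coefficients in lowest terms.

Method: the blade images are trace-orthogonal — tr(rho(e_A) rho(e_B)^-1) = 4 if A = B and 0 otherwise — and rho(e_A)^-1 = (e_A)^2 * rho(e_A) with (e_A)^2 = +1 or -1, so the coefficient of e_A in the preimage is (e_A)^2 * tr(M rho(e_A))/4.
Nonzero projections over blades of grade <= 2: γ3: (γ3)^2 = -1, tr(M rho(γ3)) = 16/5, coefficient -4/5; γ12: (γ12)^2 = +1, tr(M rho(γ12)) = -14, coefficient -7/2. Every other blade of grade <= 2 projects to 0.
Answer: -4/5*γ3 - 7/2*γ12


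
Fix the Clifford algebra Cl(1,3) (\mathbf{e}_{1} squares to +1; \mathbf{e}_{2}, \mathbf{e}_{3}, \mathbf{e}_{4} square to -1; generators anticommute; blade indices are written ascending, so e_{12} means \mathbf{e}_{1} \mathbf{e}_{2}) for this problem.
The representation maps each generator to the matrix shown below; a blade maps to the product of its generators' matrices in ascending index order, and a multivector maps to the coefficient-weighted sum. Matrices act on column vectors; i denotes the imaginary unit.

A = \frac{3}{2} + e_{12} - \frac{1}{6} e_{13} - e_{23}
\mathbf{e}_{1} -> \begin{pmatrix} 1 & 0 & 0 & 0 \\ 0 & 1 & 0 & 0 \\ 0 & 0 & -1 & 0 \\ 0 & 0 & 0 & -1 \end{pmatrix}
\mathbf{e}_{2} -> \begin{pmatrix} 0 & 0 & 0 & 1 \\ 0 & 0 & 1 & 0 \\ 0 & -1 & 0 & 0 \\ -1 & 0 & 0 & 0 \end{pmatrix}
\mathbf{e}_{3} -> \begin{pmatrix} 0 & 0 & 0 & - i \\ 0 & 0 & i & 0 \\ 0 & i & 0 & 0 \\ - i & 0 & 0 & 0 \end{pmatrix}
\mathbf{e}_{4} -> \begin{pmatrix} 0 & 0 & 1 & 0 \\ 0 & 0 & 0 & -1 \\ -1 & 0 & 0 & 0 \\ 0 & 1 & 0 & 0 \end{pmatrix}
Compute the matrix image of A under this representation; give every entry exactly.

Bivector images (products of the table entries): rho(e_{12}) = rho(\mathbf{e}_{1})rho(\mathbf{e}_{2}) = \begin{pmatrix} 0 & 0 & 0 & 1 \\ 0 & 0 & 1 & 0 \\ 0 & 1 & 0 & 0 \\ 1 & 0 & 0 & 0 \end{pmatrix}; rho(e_{13}) = rho(\mathbf{e}_{1})rho(\mathbf{e}_{3}) = \begin{pmatrix} 0 & 0 & 0 & - i \\ 0 & 0 & i & 0 \\ 0 & - i & 0 & 0 \\ i & 0 & 0 & 0 \end{pmatrix}; rho(e_{23}) = rho(\mathbf{e}_{2})rho(\mathbf{e}_{3}) = \begin{pmatrix} - i & 0 & 0 & 0 \\ 0 & i & 0 & 0 \\ 0 & 0 & - i & 0 \\ 0 & 0 & 0 & i \end{pmatrix}.
M = (\frac{3}{2})*1 + (1)*rho(e_{12}) + (-\frac{1}{6})*rho(e_{13}) + (-1)*rho(e_{23}), summed entrywise (1 is the identity matrix):
Answer: \begin{pmatrix} \frac{3}{2} + i & 0 & 0 & 1 + \frac{i}{6} \\ 0 & \frac{3}{2} - i & 1 - \frac{i}{6} & 0 \\ 0 & 1 + \frac{i}{6} & \frac{3}{2} + i & 0 \\ 1 - \frac{i}{6} & 0 & 0 & \frac{3}{2} - i \end{pmatrix}


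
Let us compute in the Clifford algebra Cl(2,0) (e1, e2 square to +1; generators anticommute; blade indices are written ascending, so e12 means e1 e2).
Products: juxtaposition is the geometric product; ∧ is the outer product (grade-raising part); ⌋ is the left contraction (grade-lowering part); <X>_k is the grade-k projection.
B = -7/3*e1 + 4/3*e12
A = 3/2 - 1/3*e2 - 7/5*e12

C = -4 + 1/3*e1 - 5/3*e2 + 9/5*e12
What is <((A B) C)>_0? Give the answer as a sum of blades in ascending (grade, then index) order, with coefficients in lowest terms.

step 1: 28/15 - 55/18*e1 - 49/15*e2 + 11/9*e12
step 2: -283/54 + 11264/675*e1 + 1093/270*e2 + 6281/1350*e12
step 3: -283/54
Answer: -283/54


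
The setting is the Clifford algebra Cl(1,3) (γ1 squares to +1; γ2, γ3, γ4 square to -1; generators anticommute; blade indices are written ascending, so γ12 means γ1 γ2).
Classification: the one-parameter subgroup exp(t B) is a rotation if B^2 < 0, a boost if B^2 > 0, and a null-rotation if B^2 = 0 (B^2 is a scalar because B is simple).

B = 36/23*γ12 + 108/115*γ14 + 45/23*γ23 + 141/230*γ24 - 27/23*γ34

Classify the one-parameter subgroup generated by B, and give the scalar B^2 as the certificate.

B^2 term by term: the squares give (36/23)^2*(γ12)^2 + (108/115)^2*(γ14)^2 + (45/23)^2*(γ23)^2 + (141/230)^2*(γ24)^2 + (-27/23)^2*(γ34)^2 = 1296/529*(+1) + 11664/13225*(+1) + 2025/529*(-1) + 19881/52900*(-1) + 729/529*(-1) = -9/4 (each basis 2-blade squares to minus the product of its generators' squares); cross terms between blades sharing an index anticommute and cancel; the commuting (index-disjoint) pairs give grade-4 terms 2*c*c'*(blade product), which cancel blade by blade — γ1234: -1944/529 + 1944/529 = 0 — confirming B is simple. So B^2 = -9/4.
Answer: rotation, certificate B^2 = -9/4. The class reads off the invariant scalar -9/4 directly.


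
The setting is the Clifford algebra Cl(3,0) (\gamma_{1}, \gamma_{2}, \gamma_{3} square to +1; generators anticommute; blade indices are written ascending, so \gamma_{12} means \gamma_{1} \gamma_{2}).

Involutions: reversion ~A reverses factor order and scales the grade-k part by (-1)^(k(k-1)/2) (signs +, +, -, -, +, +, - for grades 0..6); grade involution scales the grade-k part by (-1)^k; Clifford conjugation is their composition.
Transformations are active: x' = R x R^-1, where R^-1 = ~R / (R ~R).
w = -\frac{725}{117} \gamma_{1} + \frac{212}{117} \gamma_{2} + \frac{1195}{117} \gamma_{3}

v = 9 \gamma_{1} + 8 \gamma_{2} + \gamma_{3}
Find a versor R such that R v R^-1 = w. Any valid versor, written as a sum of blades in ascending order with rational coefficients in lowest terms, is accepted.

The midline construction: v and w both square to 146, so reflecting in their sum \frac{328}{117} \gamma_{1} + \frac{1148}{117} \gamma_{2} + \frac{1312}{117} \gamma_{3} exchanges them.
Answer: \frac{328}{117} \gamma_{1} + \frac{1148}{117} \gamma_{2} + \frac{1312}{117} \gamma_{3}


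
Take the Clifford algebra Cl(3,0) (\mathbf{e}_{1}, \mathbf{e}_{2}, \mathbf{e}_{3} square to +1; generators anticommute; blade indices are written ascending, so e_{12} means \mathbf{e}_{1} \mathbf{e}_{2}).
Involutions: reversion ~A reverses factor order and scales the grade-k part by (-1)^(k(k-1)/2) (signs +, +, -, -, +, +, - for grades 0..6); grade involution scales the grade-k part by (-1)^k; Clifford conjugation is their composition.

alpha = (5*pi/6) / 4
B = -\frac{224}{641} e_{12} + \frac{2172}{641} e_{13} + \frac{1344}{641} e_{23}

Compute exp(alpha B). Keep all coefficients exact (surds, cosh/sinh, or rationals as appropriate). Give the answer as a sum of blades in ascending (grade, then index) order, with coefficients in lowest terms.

B^2 term by term: the squares give (-\frac{224}{641})^2*(e_{12})^2 + (\frac{2172}{641})^2*(e_{13})^2 + (\frac{1344}{641})^2*(e_{23})^2 = \frac{50176}{410881}*(-1) + \frac{4717584}{410881}*(-1) + \frac{1806336}{410881}*(-1) = -16 (each basis 2-blade squares to minus the product of its generators' squares); cross terms between blades sharing an index anticommute and cancel. So B^2 = -16.
B^2 = -16 — since the square is negative, the closed form is circular: l = 4, alpha*l = \frac{5 \pi}{6}, so exp(alpha B) = cos(\frac{5 \pi}{6}) + (sin(\frac{5 \pi}{6})/4)*B = - \frac{\sqrt{3}}{2} + (\frac{1}{8})*B.
Answer: - \frac{\sqrt{3}}{2} - \frac{28}{641} e_{12} + \frac{543}{1282} e_{13} + \frac{168}{641} e_{23}


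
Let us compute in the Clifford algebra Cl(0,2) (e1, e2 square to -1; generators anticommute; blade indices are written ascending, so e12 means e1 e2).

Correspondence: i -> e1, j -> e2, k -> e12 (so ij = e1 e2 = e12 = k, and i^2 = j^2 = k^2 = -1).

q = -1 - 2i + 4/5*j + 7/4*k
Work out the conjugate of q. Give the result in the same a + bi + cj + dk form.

In blades: q = -1 - 2*e1 + 4/5*e2 + 7/4*e12.
Conjugation here is Clifford conjugation: the scalar is fixed and the grade-1 and grade-2 blades all flip sign, giving -1 + 2*e1 - 4/5*e2 - 7/4*e12; translating back:
Answer: -1 + 2i - 4/5*j - 7/4*k


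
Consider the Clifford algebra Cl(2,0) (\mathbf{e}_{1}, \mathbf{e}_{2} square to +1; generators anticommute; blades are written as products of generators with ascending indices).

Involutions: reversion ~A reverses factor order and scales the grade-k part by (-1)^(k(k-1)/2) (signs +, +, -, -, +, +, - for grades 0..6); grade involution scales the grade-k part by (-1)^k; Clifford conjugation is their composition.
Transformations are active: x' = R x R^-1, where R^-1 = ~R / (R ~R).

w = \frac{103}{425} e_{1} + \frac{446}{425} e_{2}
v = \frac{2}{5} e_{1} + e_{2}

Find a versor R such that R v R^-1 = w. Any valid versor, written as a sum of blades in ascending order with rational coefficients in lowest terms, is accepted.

Since q(v) = q(w) = \frac{29}{25}, the sum R = v + w = \frac{273}{425} e_{1} + \frac{871}{425} e_{2} does the job whenever invertible.
Answer: \frac{273}{425} e_{1} + \frac{871}{425} e_{2}
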